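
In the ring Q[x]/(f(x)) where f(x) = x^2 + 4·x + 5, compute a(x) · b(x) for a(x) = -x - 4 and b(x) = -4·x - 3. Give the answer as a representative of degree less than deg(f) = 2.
First multiply in Q[x] without reducing: a · b = 4·x^2 + 19·x + 12. Now divide by f(x) = x^2 + 4·x + 5, eliminating the leading term at each step:
  leading term 4·x^2: subtract (4)·f(x) = 4·x^2 + 16·x + 20, leaving 3·x - 8
The degree is now < 2, so this is the remainder. Hence a · b ≡ 3·x - 8 in Q[x]/(f).

Final answer: a · b ≡ 3·x - 8 (mod f(x))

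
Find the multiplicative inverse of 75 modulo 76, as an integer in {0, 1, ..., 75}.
Apply the extended Euclidean algorithm to (76, 75), tracking rows (r, s, t) with s·76 + t·75 = r. Each division r_prev = q·r_cur + r_new produces the new row as (previous row) − q·(current row):
  row A: (76, 1, 0)   [1·76 + 0·75 = 76]
  row B: (75, 0, 1)   [0·76 + 1·75 = 75]
  76 = 1·75 + 1   → row C = row A − 1·row B = (1, 1, −1)   [check: 1·76 − 1·75 = 1]
  75 = 75·1 + 0   → remainder 0, stop. gcd = 1 (last nonzero row C).
The gcd is 1, so 75 is invertible mod 76. The last nonzero row gives 1·76 − 1·75 = 1, so t = −1. So 75^(−1) ≡ −1 ≡ 75 (mod 76). Verify: 75 · 75 = 5625 ≡ 1 (mod 76). ✓

Final answer: 75^(−1) ≡ 75 (mod 76)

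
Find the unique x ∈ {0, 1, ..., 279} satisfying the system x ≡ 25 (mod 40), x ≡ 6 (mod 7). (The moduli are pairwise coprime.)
The moduli 40, 7 are pairwise coprime, so by the CRT there is a unique solution mod 40·7 = 280.
Solve by successive substitution. Start with x ≡ 25 (mod 40).
  Combine with x ≡ 6 (mod 7): write x = 25 + 40·t and require 25 + 40·t ≡ 6 (mod 7), i.e. 40·t ≡ 6 − 25 ≡ 2 (mod 7). Since 40^(−1) ≡ 3 (mod 7) (40 ≡ 5 (mod 7)), t ≡ 3·2 ≡ 6 (mod 7). So x ≡ 25 + 40·6 = 265 (mod 280).
Unique solution in [0, 280): x = 265.

Final answer: x ≡ 265 (mod 280); the representative in [0, 280) is 265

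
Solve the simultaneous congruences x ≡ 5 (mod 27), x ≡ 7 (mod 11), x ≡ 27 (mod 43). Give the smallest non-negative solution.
x ≡ 9401 (mod 12771); the representative in [0, 12771) is 9401

The moduli 27, 11, 43 are pairwise coprime, so by the CRT there is a unique solution mod 27·11·43 = 12771.
Solve by successive substitution. Start with x ≡ 5 (mod 27).
  Combine with x ≡ 7 (mod 11): write x = 5 + 27·t and require 5 + 27·t ≡ 7 (mod 11), i.e. 27·t ≡ 7 − 5 ≡ 2 (mod 11). Since 27^(−1) ≡ 9 (mod 11) (27 ≡ 5 (mod 11)), t ≡ 9·2 ≡ 7 (mod 11). So x ≡ 5 + 27·7 = 194 (mod 297).
  Combine with x ≡ 27 (mod 43): write x = 194 + 297·t and require 194 + 297·t ≡ 27 (mod 43), i.e. 297·t ≡ 27 − 194 ≡ 5 (mod 43). Since 297^(−1) ≡ 32 (mod 43) (297 ≡ 39 (mod 43)), t ≡ 32·5 ≡ 31 (mod 43). So x ≡ 194 + 297·31 = 9401 (mod 12771).
Unique solution in [0, 12771): x = 9401.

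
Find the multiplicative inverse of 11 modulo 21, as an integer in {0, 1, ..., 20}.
Apply the extended Euclidean algorithm to (21, 11), tracking rows (r, s, t) with s·21 + t·11 = r. Each division r_prev = q·r_cur + r_new produces the new row as (previous row) − q·(current row):
  row A: (21, 1, 0)   [1·21 + 0·11 = 21]
  row B: (11, 0, 1)   [0·21 + 1·11 = 11]
  21 = 1·11 + 10   → row C = row A − 1·row B = (10, 1, −1)   [check: 1·21 − 1·11 = 10]
  11 = 1·10 + 1   → row D = row B − 1·row C = (1, −1, 2)   [check: −1·21 + 2·11 = 1]
  10 = 10·1 + 0   → remainder 0, stop. gcd = 1 (last nonzero row D).
The gcd is 1, so 11 is invertible mod 21. The last nonzero row gives −1·21 + 2·11 = 1, so t = 2. So 11^(−1) ≡ 2 (mod 21). Verify: 11 · 2 = 22 ≡ 1 (mod 21). ✓

Final answer: 11^(−1) ≡ 2 (mod 21)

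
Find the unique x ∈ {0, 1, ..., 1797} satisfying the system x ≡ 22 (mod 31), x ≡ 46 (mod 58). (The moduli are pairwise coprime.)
The moduli 31, 58 are pairwise coprime, so by the CRT there is a unique solution mod 31·58 = 1798.
Solve by successive substitution. Start with x ≡ 22 (mod 31).
  Combine with x ≡ 46 (mod 58): write x = 22 + 31·t and require 22 + 31·t ≡ 46 (mod 58), i.e. 31·t ≡ 46 − 22 ≡ 24 (mod 58). Since 31^(−1) ≡ 15 (mod 58), t ≡ 15·24 ≡ 12 (mod 58). So x ≡ 22 + 31·12 = 394 (mod 1798).
Unique solution in [0, 1798): x = 394.

Final answer: x ≡ 394 (mod 1798); the representative in [0, 1798) is 394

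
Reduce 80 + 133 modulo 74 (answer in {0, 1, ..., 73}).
65

Reduce the summands first: 80 ≡ 6, 133 ≡ 59 (mod 74), so 80 + 133 ≡ 6 + 59 (mod 74). 6 + 59 = 65; 65 = 0·74 + 65, so (80 + 133) mod 74 = 65.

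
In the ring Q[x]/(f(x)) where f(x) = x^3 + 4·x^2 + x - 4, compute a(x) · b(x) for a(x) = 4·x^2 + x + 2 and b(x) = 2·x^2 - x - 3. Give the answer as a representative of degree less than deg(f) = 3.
First multiply in Q[x] without reducing: a · b = 8·x^4 - 2·x^3 - 9·x^2 - 5·x - 6. Now divide by f(x) = x^3 + 4·x^2 + x - 4, eliminating the leading term at each step:
  leading term 8·x^4: subtract (8·x)·f(x) = 8·x^4 + 32·x^3 + 8·x^2 - 32·x, leaving -34·x^3 - 17·x^2 + 27·x - 6
  leading term -34·x^3: subtract (-34)·f(x) = -34·x^3 - 136·x^2 - 34·x + 136, leaving 119·x^2 + 61·x - 142
The degree is now < 3, so this is the remainder. Hence a · b ≡ 119·x^2 + 61·x - 142 in Q[x]/(f).

Final answer: a · b ≡ 119·x^2 + 61·x - 142 (mod f(x))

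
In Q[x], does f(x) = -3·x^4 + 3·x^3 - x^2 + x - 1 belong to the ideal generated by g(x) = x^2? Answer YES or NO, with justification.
NO

In Q[x] the ideal (g) consists of all multiples of g, so f ∈ (g) iff g | f, i.e. iff the remainder of f on division by g is 0. Divide f by g (g is monic, so eliminate the leading term of the running remainder at each step):
  leading term -3·x^4: subtract (-3·x^2)·g(x) = -3·x^4, leaving 3·x^3 - x^2 + x - 1
  leading term 3·x^3: subtract (3·x)·g(x) = 3·x^3, leaving -x^2 + x - 1
  leading term -x^2: subtract (-1)·g(x) = -x^2, leaving x - 1
The remainder r(x) = x - 1 ≠ 0 (and deg r < deg g), so g ∤ f, i.e. f ∉ (g).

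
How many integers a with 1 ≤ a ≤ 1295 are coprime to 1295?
The number of a ∈ {1, ..., 1295} with gcd(a, 1295) = 1 is by definition Euler's totient φ(1295). φ is multiplicative, with φ(p^e) = p^e − p^(e−1). Factorise 1295 = 5 · 7 · 37. Then
  φ(1295) = (5 − 1) · (7 − 1) · (37 − 1) = 4 · 6 · 36 = 864.
So there are 864 such integers.

Final answer: 864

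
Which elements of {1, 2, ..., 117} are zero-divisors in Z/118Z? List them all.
nonzero zero-divisors of Z/118Z = {2, 4, 6, 8, 10, 12, 14, 16, 18, 20, 22, 24, 26, 28, 30, 32, 34, 36, 38, 40, 42, 44, 46, 48, 50, 52, 54, 56, 58, 59, 60, 62, 64, 66, 68, 70, 72, 74, 76, 78, 80, 82, 84, 86, 88, 90, 92, 94, 96, 98, 100, 102, 104, 106, 108, 110, 112, 114, 116}

An element a ∈ Z/118Z (with a ≠ 0) is a zero-divisor iff gcd(a, 118) > 1 (because a is a unit precisely when gcd(a, n) = 1, and in Z/nZ every nonzero, non-unit element is a zero-divisor). Scan a = 1, ..., 117 and keep those with gcd(a, 118) > 1:
  gcd(2, 118) = 2, gcd(4, 118) = 2, gcd(6, 118) = 2, gcd(8, 118) = 2, gcd(10, 118) = 2, gcd(12, 118) = 2, gcd(14, 118) = 2, gcd(16, 118) = 2, gcd(18, 118) = 2, gcd(20, 118) = 2, gcd(22, 118) = 2, gcd(24, 118) = 2, gcd(26, 118) = 2, gcd(28, 118) = 2, gcd(30, 118) = 2, gcd(32, 118) = 2, gcd(34, 118) = 2, gcd(36, 118) = 2, gcd(38, 118) = 2, gcd(40, 118) = 2, gcd(42, 118) = 2, gcd(44, 118) = 2, gcd(46, 118) = 2, gcd(48, 118) = 2, gcd(50, 118) = 2, gcd(52, 118) = 2, gcd(54, 118) = 2, gcd(56, 118) = 2, gcd(58, 118) = 2, gcd(59, 118) = 59, gcd(60, 118) = 2, gcd(62, 118) = 2, gcd(64, 118) = 2, gcd(66, 118) = 2, gcd(68, 118) = 2, gcd(70, 118) = 2, gcd(72, 118) = 2, gcd(74, 118) = 2, gcd(76, 118) = 2, gcd(78, 118) = 2, gcd(80, 118) = 2, gcd(82, 118) = 2, gcd(84, 118) = 2, gcd(86, 118) = 2, gcd(88, 118) = 2, gcd(90, 118) = 2, gcd(92, 118) = 2, gcd(94, 118) = 2, gcd(96, 118) = 2, gcd(98, 118) = 2, gcd(100, 118) = 2, gcd(102, 118) = 2, gcd(104, 118) = 2, gcd(106, 118) = 2, gcd(108, 118) = 2, gcd(110, 118) = 2, gcd(112, 118) = 2, gcd(114, 118) = 2, gcd(116, 118) = 2.
All other a ∈ {1, ..., 117} have gcd(a, 118) = 1 and are units. So the nonzero zero-divisors are exactly the 59 values of a appearing in this scan.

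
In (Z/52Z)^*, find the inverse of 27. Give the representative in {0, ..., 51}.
Apply the extended Euclidean algorithm to (52, 27), tracking rows (r, s, t) with s·52 + t·27 = r. Each division r_prev = q·r_cur + r_new produces the new row as (previous row) − q·(current row):
  row A: (52, 1, 0)   [1·52 + 0·27 = 52]
  row B: (27, 0, 1)   [0·52 + 1·27 = 27]
  52 = 1·27 + 25   → row C = row A − 1·row B = (25, 1, −1)   [check: 1·52 − 1·27 = 25]
  27 = 1·25 + 2   → row D = row B − 1·row C = (2, −1, 2)   [check: −1·52 + 2·27 = 2]
  25 = 12·2 + 1   → row E = row C − 12·row D = (1, 13, −25)   [check: 13·52 − 25·27 = 1]
  2 = 2·1 + 0   → remainder 0, stop. gcd = 1 (last nonzero row E).
The gcd is 1, so 27 is invertible mod 52. The last nonzero row gives 13·52 − 25·27 = 1, so t = −25. So 27^(−1) ≡ −25 ≡ 27 (mod 52). Verify: 27 · 27 = 729 ≡ 1 (mod 52). ✓

Final answer: 27^(−1) ≡ 27 (mod 52)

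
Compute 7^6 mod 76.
Use repeated squaring. Binary(6) = 110. Walk through the bits of the exponent 6 left-to-right: at each bit after the leading one, square the running value, then multiply by 7 if the bit is 1 (always reducing mod 76):
  bit 1 = 1 (leading): start with 7.
  bit 2 = 1: square 7^2 = 49; bit is 1, so multiply 49·7 = 343 ≡ 39 (mod 76).
  bit 3 = 0: square 39^2 = 1521 ≡ 1 (mod 76).
Final value: 7^6 ≡ 1 (mod 76).

Final answer: 1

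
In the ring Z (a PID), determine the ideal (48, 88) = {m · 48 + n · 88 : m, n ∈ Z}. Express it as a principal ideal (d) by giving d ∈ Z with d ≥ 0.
In the PID Z, (a, b) is generated by gcd(a, b). Compute gcd(88, 48) with the extended Euclidean algorithm, tracking rows (r, s, t) with s·88 + t·48 = r:
  row A: (88, 1, 0)   [1·88 + 0·48 = 88]
  row B: (48, 0, 1)   [0·88 + 1·48 = 48]
  88 = 1·48 + 40   → row C = row A − 1·row B = (40, 1, −1)   [check: 1·88 − 1·48 = 40]
  48 = 1·40 + 8   → row D = row B − 1·row C = (8, −1, 2)   [check: −1·88 + 2·48 = 8]
  40 = 5·8 + 0   → remainder 0, stop. gcd = 8 (last nonzero row D).
So gcd(48, 88) = 8, with Bézout identity −1·88 + 2·48 = 8. Containment (⊇): the Bézout identity exhibits 8 as an element of (48, 88), giving (8) ⊆ (48, 88). Containment (⊆): since 8 | 48 and 8 | 88 (48 = 8·6, 88 = 8·11), every Z-linear combination of 48 and 88 is divisible by 8, so (48, 88) ⊆ (8). Therefore (48, 88) = (8), d = 8.

Final answer: (48, 88) = (8); d = 8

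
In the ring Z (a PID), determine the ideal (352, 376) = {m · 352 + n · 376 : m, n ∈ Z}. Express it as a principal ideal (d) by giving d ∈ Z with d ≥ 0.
(352, 376) = (8); d = 8

In the PID Z, (a, b) is generated by gcd(a, b). Compute gcd(376, 352) with the extended Euclidean algorithm, tracking rows (r, s, t) with s·376 + t·352 = r:
  row A: (376, 1, 0)   [1·376 + 0·352 = 376]
  row B: (352, 0, 1)   [0·376 + 1·352 = 352]
  376 = 1·352 + 24   → row C = row A − 1·row B = (24, 1, −1)   [check: 1·376 − 1·352 = 24]
  352 = 14·24 + 16   → row D = row B − 14·row C = (16, −14, 15)   [check: −14·376 + 15·352 = 16]
  24 = 1·16 + 8   → row E = row C − 1·row D = (8, 15, −16)   [check: 15·376 − 16·352 = 8]
  16 = 2·8 + 0   → remainder 0, stop. gcd = 8 (last nonzero row E).
So gcd(352, 376) = 8, with Bézout identity 15·376 − 16·352 = 8. Containment (⊇): the Bézout identity exhibits 8 as an element of (352, 376), giving (8) ⊆ (352, 376). Containment (⊆): since 8 | 352 and 8 | 376 (352 = 8·44, 376 = 8·47), every Z-linear combination of 352 and 376 is divisible by 8, so (352, 376) ⊆ (8). Therefore (352, 376) = (8), d = 8.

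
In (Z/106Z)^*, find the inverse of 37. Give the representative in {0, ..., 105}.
Apply the extended Euclidean algorithm to (106, 37), tracking rows (r, s, t) with s·106 + t·37 = r. Each division r_prev = q·r_cur + r_new produces the new row as (previous row) − q·(current row):
  row A: (106, 1, 0)   [1·106 + 0·37 = 106]
  row B: (37, 0, 1)   [0·106 + 1·37 = 37]
  106 = 2·37 + 32   → row C = row A − 2·row B = (32, 1, −2)   [check: 1·106 − 2·37 = 32]
  37 = 1·32 + 5   → row D = row B − 1·row C = (5, −1, 3)   [check: −1·106 + 3·37 = 5]
  32 = 6·5 + 2   → row E = row C − 6·row D = (2, 7, −20)   [check: 7·106 − 20·37 = 2]
  5 = 2·2 + 1   → row F = row D − 2·row E = (1, −15, 43)   [check: −15·106 + 43·37 = 1]
  2 = 2·1 + 0   → remainder 0, stop. gcd = 1 (last nonzero row F).
The gcd is 1, so 37 is invertible mod 106. The last nonzero row gives −15·106 + 43·37 = 1, so t = 43. So 37^(−1) ≡ 43 (mod 106). Verify: 37 · 43 = 1591 ≡ 1 (mod 106). ✓

Final answer: 37^(−1) ≡ 43 (mod 106)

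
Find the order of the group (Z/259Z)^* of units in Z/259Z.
(Z/259Z)^* consists of the classes a with gcd(a, 259) = 1, so its order is φ(259). φ is multiplicative, with φ(p^e) = p^e − p^(e−1). Factorise 259 = 7 · 37. Then
  φ(259) = (7 − 1) · (37 − 1) = 6 · 36 = 216.
Thus |(Z/259Z)^*| = 216.

Final answer: |(Z/259Z)^*| = 216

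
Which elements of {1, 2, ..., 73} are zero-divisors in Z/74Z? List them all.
An element a ∈ Z/74Z (with a ≠ 0) is a zero-divisor iff gcd(a, 74) > 1 (because a is a unit precisely when gcd(a, n) = 1, and in Z/nZ every nonzero, non-unit element is a zero-divisor). Scan a = 1, ..., 73 and keep those with gcd(a, 74) > 1:
  gcd(2, 74) = 2, gcd(4, 74) = 2, gcd(6, 74) = 2, gcd(8, 74) = 2, gcd(10, 74) = 2, gcd(12, 74) = 2, gcd(14, 74) = 2, gcd(16, 74) = 2, gcd(18, 74) = 2, gcd(20, 74) = 2, gcd(22, 74) = 2, gcd(24, 74) = 2, gcd(26, 74) = 2, gcd(28, 74) = 2, gcd(30, 74) = 2, gcd(32, 74) = 2, gcd(34, 74) = 2, gcd(36, 74) = 2, gcd(37, 74) = 37, gcd(38, 74) = 2, gcd(40, 74) = 2, gcd(42, 74) = 2, gcd(44, 74) = 2, gcd(46, 74) = 2, gcd(48, 74) = 2, gcd(50, 74) = 2, gcd(52, 74) = 2, gcd(54, 74) = 2, gcd(56, 74) = 2, gcd(58, 74) = 2, gcd(60, 74) = 2, gcd(62, 74) = 2, gcd(64, 74) = 2, gcd(66, 74) = 2, gcd(68, 74) = 2, gcd(70, 74) = 2, gcd(72, 74) = 2.
All other a ∈ {1, ..., 73} have gcd(a, 74) = 1 and are units. So the nonzero zero-divisors are exactly the 37 values of a appearing in this scan.

Final answer: nonzero zero-divisors of Z/74Z = {2, 4, 6, 8, 10, 12, 14, 16, 18, 20, 22, 24, 26, 28, 30, 32, 34, 36, 37, 38, 40, 42, 44, 46, 48, 50, 52, 54, 56, 58, 60, 62, 64, 66, 68, 70, 72}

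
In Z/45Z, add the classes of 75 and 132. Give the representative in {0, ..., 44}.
Reduce the summands first: 75 ≡ 30, 132 ≡ 42 (mod 45), so 75 + 132 ≡ 30 + 42 (mod 45). 30 + 42 = 72; 72 = 1·45 + 27, so (75 + 132) mod 45 = 27.

Final answer: 27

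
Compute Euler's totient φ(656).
φ(656) = 320

φ is multiplicative, with φ(p^e) = p^e − p^(e−1). Factorise 656 = 2^4 · 41. Then
  φ(656) = (2^4 − 2^3) · (41 − 1) = 8 · 40 = 320.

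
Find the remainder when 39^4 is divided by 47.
Use repeated squaring. Binary(4) = 100. Walk through the bits of the exponent 4 left-to-right: at each bit after the leading one, square the running value, then multiply by 39 if the bit is 1 (always reducing mod 47):
  bit 1 = 1 (leading): start with 39.
  bit 2 = 0: square 39^2 = 1521 ≡ 17 (mod 47).
  bit 3 = 0: square 17^2 = 289 ≡ 7 (mod 47).
Final value: 39^4 ≡ 7 (mod 47).

Final answer: 7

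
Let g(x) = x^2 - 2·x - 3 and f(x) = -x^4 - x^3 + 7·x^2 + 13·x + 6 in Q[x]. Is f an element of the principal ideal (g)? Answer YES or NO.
In Q[x] the ideal (g) consists of all multiples of g, so f ∈ (g) iff g | f, i.e. iff the remainder of f on division by g is 0. Divide f by g (g is monic, so eliminate the leading term of the running remainder at each step):
  leading term -x^4: subtract (-x^2)·g(x) = -x^4 + 2·x^3 + 3·x^2, leaving -3·x^3 + 4·x^2 + 13·x + 6
  leading term -3·x^3: subtract (-3·x)·g(x) = -3·x^3 + 6·x^2 + 9·x, leaving -2·x^2 + 4·x + 6
  leading term -2·x^2: subtract (-2)·g(x) = -2·x^2 + 4·x + 6, leaving 0
The remainder is 0, so f(x) = g(x) · h(x) with h(x) = -x^2 - 3·x - 2. Hence g | f, i.e. f ∈ (g).

Final answer: YES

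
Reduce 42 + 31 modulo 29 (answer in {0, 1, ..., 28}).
15

Reduce the summands first: 42 ≡ 13, 31 ≡ 2 (mod 29), so 42 + 31 ≡ 13 + 2 (mod 29). 13 + 2 = 15; 15 = 0·29 + 15, so (42 + 31) mod 29 = 15.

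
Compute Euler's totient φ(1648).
φ(1648) = 816

φ is multiplicative, with φ(p^e) = p^e − p^(e−1). Factorise 1648 = 2^4 · 103. Then
  φ(1648) = (2^4 − 2^3) · (103 − 1) = 8 · 102 = 816.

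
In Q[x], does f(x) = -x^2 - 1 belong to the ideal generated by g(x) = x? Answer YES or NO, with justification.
In Q[x] the ideal (g) consists of all multiples of g, so f ∈ (g) iff g | f, i.e. iff the remainder of f on division by g is 0. Divide f by g (g is monic, so eliminate the leading term of the running remainder at each step):
  leading term -x^2: subtract (-x)·g(x) = -x^2, leaving -1
The remainder r(x) = -1 ≠ 0 (and deg r < deg g), so g ∤ f, i.e. f ∉ (g).

Final answer: NO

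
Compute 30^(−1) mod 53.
Apply the extended Euclidean algorithm to (53, 30), tracking rows (r, s, t) with s·53 + t·30 = r. Each division r_prev = q·r_cur + r_new produces the new row as (previous row) − q·(current row):
  row A: (53, 1, 0)   [1·53 + 0·30 = 53]
  row B: (30, 0, 1)   [0·53 + 1·30 = 30]
  53 = 1·30 + 23   → row C = row A − 1·row B = (23, 1, −1)   [check: 1·53 − 1·30 = 23]
  30 = 1·23 + 7   → row D = row B − 1·row C = (7, −1, 2)   [check: −1·53 + 2·30 = 7]
  23 = 3·7 + 2   → row E = row C − 3·row D = (2, 4, −7)   [check: 4·53 − 7·30 = 2]
  7 = 3·2 + 1   → row F = row D − 3·row E = (1, −13, 23)   [check: −13·53 + 23·30 = 1]
  2 = 2·1 + 0   → remainder 0, stop. gcd = 1 (last nonzero row F).
The gcd is 1, so 30 is invertible mod 53. The last nonzero row gives −13·53 + 23·30 = 1, so t = 23. So 30^(−1) ≡ 23 (mod 53). Verify: 30 · 23 = 690 ≡ 1 (mod 53). ✓

Final answer: 30^(−1) ≡ 23 (mod 53)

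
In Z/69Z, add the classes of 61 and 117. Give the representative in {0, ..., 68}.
Reduce the summands first: 117 ≡ 48 (mod 69), so 61 + 117 ≡ 61 + 48 (mod 69). 61 + 48 = 109; 109 = 1·69 + 40, so (61 + 117) mod 69 = 40.

Final answer: 40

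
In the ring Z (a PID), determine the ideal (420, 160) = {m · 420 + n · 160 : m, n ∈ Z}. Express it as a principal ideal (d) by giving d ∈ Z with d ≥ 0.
In the PID Z, (a, b) is generated by gcd(a, b). Compute gcd(420, 160) with the extended Euclidean algorithm, tracking rows (r, s, t) with s·420 + t·160 = r:
  row A: (420, 1, 0)   [1·420 + 0·160 = 420]
  row B: (160, 0, 1)   [0·420 + 1·160 = 160]
  420 = 2·160 + 100   → row C = row A − 2·row B = (100, 1, −2)   [check: 1·420 − 2·160 = 100]
  160 = 1·100 + 60   → row D = row B − 1·row C = (60, −1, 3)   [check: −1·420 + 3·160 = 60]
  100 = 1·60 + 40   → row E = row C − 1·row D = (40, 2, −5)   [check: 2·420 − 5·160 = 40]
  60 = 1·40 + 20   → row F = row D − 1·row E = (20, −3, 8)   [check: −3·420 + 8·160 = 20]
  40 = 2·20 + 0   → remainder 0, stop. gcd = 20 (last nonzero row F).
So gcd(420, 160) = 20, with Bézout identity −3·420 + 8·160 = 20. Containment (⊇): the Bézout identity exhibits 20 as an element of (420, 160), giving (20) ⊆ (420, 160). Containment (⊆): since 20 | 420 and 20 | 160 (420 = 20·21, 160 = 20·8), every Z-linear combination of 420 and 160 is divisible by 20, so (420, 160) ⊆ (20). Therefore (420, 160) = (20), d = 20.

Final answer: (420, 160) = (20); d = 20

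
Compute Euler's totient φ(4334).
φ(4334) = 1960

φ is multiplicative, with φ(p^e) = p^e − p^(e−1). Factorise 4334 = 2 · 11 · 197. Then
  φ(4334) = (2 − 1) · (11 − 1) · (197 − 1) = 1 · 10 · 196 = 1960.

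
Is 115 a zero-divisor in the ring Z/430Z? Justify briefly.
gcd(115, 430) = 5 > 1, so 115 is not a unit in Z/430Z. In Z/nZ every nonzero non-unit is a zero-divisor: explicitly, take b = 430/gcd = 86 ≠ 0 (mod 430); then 115·86 = 9890 = 23·430, i.e. 115·86 ≡ 0 (mod 430). So 115 is a zero-divisor.

Final answer: YES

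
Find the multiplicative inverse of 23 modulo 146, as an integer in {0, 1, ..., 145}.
23^(−1) ≡ 127 (mod 146)

Apply the extended Euclidean algorithm to (146, 23), tracking rows (r, s, t) with s·146 + t·23 = r. Each division r_prev = q·r_cur + r_new produces the new row as (previous row) − q·(current row):
  row A: (146, 1, 0)   [1·146 + 0·23 = 146]
  row B: (23, 0, 1)   [0·146 + 1·23 = 23]
  146 = 6·23 + 8   → row C = row A − 6·row B = (8, 1, −6)   [check: 1·146 − 6·23 = 8]
  23 = 2·8 + 7   → row D = row B − 2·row C = (7, −2, 13)   [check: −2·146 + 13·23 = 7]
  8 = 1·7 + 1   → row E = row C − 1·row D = (1, 3, −19)   [check: 3·146 − 19·23 = 1]
  7 = 7·1 + 0   → remainder 0, stop. gcd = 1 (last nonzero row E).
The gcd is 1, so 23 is invertible mod 146. The last nonzero row gives 3·146 − 19·23 = 1, so t = −19. So 23^(−1) ≡ −19 ≡ 127 (mod 146). Verify: 23 · 127 = 2921 ≡ 1 (mod 146). ✓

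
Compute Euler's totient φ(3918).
φ is multiplicative, with φ(p^e) = p^e − p^(e−1). Factorise 3918 = 2 · 3 · 653. Then
  φ(3918) = (2 − 1) · (3 − 1) · (653 − 1) = 1 · 2 · 652 = 1304.

Final answer: φ(3918) = 1304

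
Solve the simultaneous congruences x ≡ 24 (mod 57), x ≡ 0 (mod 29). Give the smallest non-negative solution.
The moduli 57, 29 are pairwise coprime, so by the CRT there is a unique solution mod 57·29 = 1653.
Solve by successive substitution. Start with x ≡ 24 (mod 57).
  Combine with x ≡ 0 (mod 29): write x = 24 + 57·t and require 24 + 57·t ≡ 0 (mod 29), i.e. 57·t ≡ 0 − 24 ≡ 5 (mod 29). Since 57^(−1) ≡ 28 (mod 29) (57 ≡ 28 (mod 29)), t ≡ 28·5 ≡ 24 (mod 29). So x ≡ 24 + 57·24 = 1392 (mod 1653).
Unique solution in [0, 1653): x = 1392.

Final answer: x ≡ 1392 (mod 1653); the representative in [0, 1653) is 1392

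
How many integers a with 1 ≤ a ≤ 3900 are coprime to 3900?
The number of a ∈ {1, ..., 3900} with gcd(a, 3900) = 1 is by definition Euler's totient φ(3900). φ is multiplicative, with φ(p^e) = p^e − p^(e−1). Factorise 3900 = 2^2 · 3 · 5^2 · 13. Then
  φ(3900) = (2^2 − 2^1) · (3 − 1) · (5^2 − 5^1) · (13 − 1) = 2 · 2 · 20 · 12 = 960.
So there are 960 such integers.

Final answer: 960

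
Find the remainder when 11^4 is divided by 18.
7

Use repeated squaring. Binary(4) = 100. Walk through the bits of the exponent 4 left-to-right: at each bit after the leading one, square the running value, then multiply by 11 if the bit is 1 (always reducing mod 18):
  bit 1 = 1 (leading): start with 11.
  bit 2 = 0: square 11^2 = 121 ≡ 13 (mod 18).
  bit 3 = 0: square 13^2 = 169 ≡ 7 (mod 18).
Final value: 11^4 ≡ 7 (mod 18).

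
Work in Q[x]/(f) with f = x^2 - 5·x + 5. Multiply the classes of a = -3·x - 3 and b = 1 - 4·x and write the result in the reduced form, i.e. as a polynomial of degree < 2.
a · b ≡ 69·x - 63 (mod f(x))

First multiply in Q[x] without reducing: a · b = 12·x^2 + 9·x - 3. Now divide by f(x) = x^2 - 5·x + 5, eliminating the leading term at each step:
  leading term 12·x^2: subtract (12)·f(x) = 12·x^2 - 60·x + 60, leaving 69·x - 63
The degree is now < 2, so this is the remainder. Hence a · b ≡ 69·x - 63 in Q[x]/(f).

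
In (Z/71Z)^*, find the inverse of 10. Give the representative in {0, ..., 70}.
Apply the extended Euclidean algorithm to (71, 10), tracking rows (r, s, t) with s·71 + t·10 = r. Each division r_prev = q·r_cur + r_new produces the new row as (previous row) − q·(current row):
  row A: (71, 1, 0)   [1·71 + 0·10 = 71]
  row B: (10, 0, 1)   [0·71 + 1·10 = 10]
  71 = 7·10 + 1   → row C = row A − 7·row B = (1, 1, −7)   [check: 1·71 − 7·10 = 1]
  10 = 10·1 + 0   → remainder 0, stop. gcd = 1 (last nonzero row C).
The gcd is 1, so 10 is invertible mod 71. The last nonzero row gives 1·71 − 7·10 = 1, so t = −7. So 10^(−1) ≡ −7 ≡ 64 (mod 71). Verify: 10 · 64 = 640 ≡ 1 (mod 71). ✓

Final answer: 10^(−1) ≡ 64 (mod 71)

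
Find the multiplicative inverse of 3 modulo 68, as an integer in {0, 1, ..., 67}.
3^(−1) ≡ 23 (mod 68)

Apply the extended Euclidean algorithm to (68, 3), tracking rows (r, s, t) with s·68 + t·3 = r. Each division r_prev = q·r_cur + r_new produces the new row as (previous row) − q·(current row):
  row A: (68, 1, 0)   [1·68 + 0·3 = 68]
  row B: (3, 0, 1)   [0·68 + 1·3 = 3]
  68 = 22·3 + 2   → row C = row A − 22·row B = (2, 1, −22)   [check: 1·68 − 22·3 = 2]
  3 = 1·2 + 1   → row D = row B − 1·row C = (1, −1, 23)   [check: −1·68 + 23·3 = 1]
  2 = 2·1 + 0   → remainder 0, stop. gcd = 1 (last nonzero row D).
The gcd is 1, so 3 is invertible mod 68. The last nonzero row gives −1·68 + 23·3 = 1, so t = 23. So 3^(−1) ≡ 23 (mod 68). Verify: 3 · 23 = 69 ≡ 1 (mod 68). ✓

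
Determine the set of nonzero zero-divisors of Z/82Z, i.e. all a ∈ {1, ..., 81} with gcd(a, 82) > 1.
An element a ∈ Z/82Z (with a ≠ 0) is a zero-divisor iff gcd(a, 82) > 1 (because a is a unit precisely when gcd(a, n) = 1, and in Z/nZ every nonzero, non-unit element is a zero-divisor). Scan a = 1, ..., 81 and keep those with gcd(a, 82) > 1:
  gcd(2, 82) = 2, gcd(4, 82) = 2, gcd(6, 82) = 2, gcd(8, 82) = 2, gcd(10, 82) = 2, gcd(12, 82) = 2, gcd(14, 82) = 2, gcd(16, 82) = 2, gcd(18, 82) = 2, gcd(20, 82) = 2, gcd(22, 82) = 2, gcd(24, 82) = 2, gcd(26, 82) = 2, gcd(28, 82) = 2, gcd(30, 82) = 2, gcd(32, 82) = 2, gcd(34, 82) = 2, gcd(36, 82) = 2, gcd(38, 82) = 2, gcd(40, 82) = 2, gcd(41, 82) = 41, gcd(42, 82) = 2, gcd(44, 82) = 2, gcd(46, 82) = 2, gcd(48, 82) = 2, gcd(50, 82) = 2, gcd(52, 82) = 2, gcd(54, 82) = 2, gcd(56, 82) = 2, gcd(58, 82) = 2, gcd(60, 82) = 2, gcd(62, 82) = 2, gcd(64, 82) = 2, gcd(66, 82) = 2, gcd(68, 82) = 2, gcd(70, 82) = 2, gcd(72, 82) = 2, gcd(74, 82) = 2, gcd(76, 82) = 2, gcd(78, 82) = 2, gcd(80, 82) = 2.
All other a ∈ {1, ..., 81} have gcd(a, 82) = 1 and are units. So the nonzero zero-divisors are exactly the 41 values of a appearing in this scan.

Final answer: nonzero zero-divisors of Z/82Z = {2, 4, 6, 8, 10, 12, 14, 16, 18, 20, 22, 24, 26, 28, 30, 32, 34, 36, 38, 40, 41, 42, 44, 46, 48, 50, 52, 54, 56, 58, 60, 62, 64, 66, 68, 70, 72, 74, 76, 78, 80}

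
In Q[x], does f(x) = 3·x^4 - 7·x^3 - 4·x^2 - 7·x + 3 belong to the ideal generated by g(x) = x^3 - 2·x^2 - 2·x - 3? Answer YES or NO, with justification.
In Q[x] the ideal (g) consists of all multiples of g, so f ∈ (g) iff g | f, i.e. iff the remainder of f on division by g is 0. Divide f by g (g is monic, so eliminate the leading term of the running remainder at each step):
  leading term 3·x^4: subtract (3·x)·g(x) = 3·x^4 - 6·x^3 - 6·x^2 - 9·x, leaving -x^3 + 2·x^2 + 2·x + 3
  leading term -x^3: subtract (-1)·g(x) = -x^3 + 2·x^2 + 2·x + 3, leaving 0
The remainder is 0, so f(x) = g(x) · h(x) with h(x) = 3·x - 1. Hence g | f, i.e. f ∈ (g).

Final answer: YES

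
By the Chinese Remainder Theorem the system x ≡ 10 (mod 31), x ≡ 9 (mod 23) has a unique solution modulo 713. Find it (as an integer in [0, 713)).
x ≡ 630 (mod 713); the representative in [0, 713) is 630

The moduli 31, 23 are pairwise coprime, so by the CRT there is a unique solution mod 31·23 = 713.
Solve by successive substitution. Start with x ≡ 10 (mod 31).
  Combine with x ≡ 9 (mod 23): write x = 10 + 31·t and require 10 + 31·t ≡ 9 (mod 23), i.e. 31·t ≡ 9 − 10 ≡ 22 (mod 23). Since 31^(−1) ≡ 3 (mod 23) (31 ≡ 8 (mod 23)), t ≡ 3·22 ≡ 20 (mod 23). So x ≡ 10 + 31·20 = 630 (mod 713).
Unique solution in [0, 713): x = 630.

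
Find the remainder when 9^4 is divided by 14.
9

Use repeated squaring. Binary(4) = 100. Walk through the bits of the exponent 4 left-to-right: at each bit after the leading one, square the running value, then multiply by 9 if the bit is 1 (always reducing mod 14):
  bit 1 = 1 (leading): start with 9.
  bit 2 = 0: square 9^2 = 81 ≡ 11 (mod 14).
  bit 3 = 0: square 11^2 = 121 ≡ 9 (mod 14).
Final value: 9^4 ≡ 9 (mod 14).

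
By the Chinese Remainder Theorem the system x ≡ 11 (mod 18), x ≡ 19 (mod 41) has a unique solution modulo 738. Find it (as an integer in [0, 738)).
x ≡ 101 (mod 738); the representative in [0, 738) is 101

The moduli 18, 41 are pairwise coprime, so by the CRT there is a unique solution mod 18·41 = 738.
Solve by successive substitution. Start with x ≡ 11 (mod 18).
  Combine with x ≡ 19 (mod 41): write x = 11 + 18·t and require 11 + 18·t ≡ 19 (mod 41), i.e. 18·t ≡ 19 − 11 ≡ 8 (mod 41). Since 18^(−1) ≡ 16 (mod 41), t ≡ 16·8 ≡ 5 (mod 41). So x ≡ 11 + 18·5 = 101 (mod 738).
Unique solution in [0, 738): x = 101.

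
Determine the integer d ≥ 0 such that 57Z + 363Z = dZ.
(57, 363) = (3); d = 3

In the PID Z, (a, b) is generated by gcd(a, b). Compute gcd(363, 57) with the extended Euclidean algorithm, tracking rows (r, s, t) with s·363 + t·57 = r:
  row A: (363, 1, 0)   [1·363 + 0·57 = 363]
  row B: (57, 0, 1)   [0·363 + 1·57 = 57]
  363 = 6·57 + 21   → row C = row A − 6·row B = (21, 1, −6)   [check: 1·363 − 6·57 = 21]
  57 = 2·21 + 15   → row D = row B − 2·row C = (15, −2, 13)   [check: −2·363 + 13·57 = 15]
  21 = 1·15 + 6   → row E = row C − 1·row D = (6, 3, −19)   [check: 3·363 − 19·57 = 6]
  15 = 2·6 + 3   → row F = row D − 2·row E = (3, −8, 51)   [check: −8·363 + 51·57 = 3]
  6 = 2·3 + 0   → remainder 0, stop. gcd = 3 (last nonzero row F).
So gcd(57, 363) = 3, with Bézout identity −8·363 + 51·57 = 3. Containment (⊇): the Bézout identity exhibits 3 as an element of (57, 363), giving (3) ⊆ (57, 363). Containment (⊆): since 3 | 57 and 3 | 363 (57 = 3·19, 363 = 3·121), every Z-linear combination of 57 and 363 is divisible by 3, so (57, 363) ⊆ (3). Therefore (57, 363) = (3), d = 3.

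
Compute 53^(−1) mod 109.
53^(−1) ≡ 72 (mod 109)

Apply the extended Euclidean algorithm to (109, 53), tracking rows (r, s, t) with s·109 + t·53 = r. Each division r_prev = q·r_cur + r_new produces the new row as (previous row) − q·(current row):
  row A: (109, 1, 0)   [1·109 + 0·53 = 109]
  row B: (53, 0, 1)   [0·109 + 1·53 = 53]
  109 = 2·53 + 3   → row C = row A − 2·row B = (3, 1, −2)   [check: 1·109 − 2·53 = 3]
  53 = 17·3 + 2   → row D = row B − 17·row C = (2, −17, 35)   [check: −17·109 + 35·53 = 2]
  3 = 1·2 + 1   → row E = row C − 1·row D = (1, 18, −37)   [check: 18·109 − 37·53 = 1]
  2 = 2·1 + 0   → remainder 0, stop. gcd = 1 (last nonzero row E).
The gcd is 1, so 53 is invertible mod 109. The last nonzero row gives 18·109 − 37·53 = 1, so t = −37. So 53^(−1) ≡ −37 ≡ 72 (mod 109). Verify: 53 · 72 = 3816 ≡ 1 (mod 109). ✓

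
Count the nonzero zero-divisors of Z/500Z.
Z/500Z has 299 nonzero zero-divisors

In Z/500Z each nonzero element is either a unit (gcd with 500 is 1) or a zero-divisor (gcd > 1). The number of units is φ(500): factorise 500 = 2^2 · 5^3, so φ(500) = (2^2 − 2^1) · (5^3 − 5^2) = 2 · 100 = 200. The nonzero elements number 500 − 1 = 499. Hence the nonzero zero-divisors number 499 − 200 = 299.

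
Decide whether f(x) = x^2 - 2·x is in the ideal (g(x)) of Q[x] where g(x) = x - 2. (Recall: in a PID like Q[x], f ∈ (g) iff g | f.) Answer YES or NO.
YES

In Q[x] the ideal (g) consists of all multiples of g, so f ∈ (g) iff g | f, i.e. iff the remainder of f on division by g is 0. Divide f by g (g is monic, so eliminate the leading term of the running remainder at each step):
  leading term x^2: subtract (x)·g(x) = x^2 - 2·x, leaving 0
The remainder is 0, so f(x) = g(x) · h(x) with h(x) = x. Hence g | f, i.e. f ∈ (g).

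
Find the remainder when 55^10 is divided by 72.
1

Use repeated squaring. Binary(10) = 1010. Walk through the bits of the exponent 10 left-to-right: at each bit after the leading one, square the running value, then multiply by 55 if the bit is 1 (always reducing mod 72):
  bit 1 = 1 (leading): start with 55.
  bit 2 = 0: square 55^2 = 3025 ≡ 1 (mod 72).
  bit 3 = 1: square 1^2 = 1; bit is 1, so multiply 1·55 = 55 (mod 72).
  bit 4 = 0: square 55^2 = 3025 ≡ 1 (mod 72).
Final value: 55^10 ≡ 1 (mod 72).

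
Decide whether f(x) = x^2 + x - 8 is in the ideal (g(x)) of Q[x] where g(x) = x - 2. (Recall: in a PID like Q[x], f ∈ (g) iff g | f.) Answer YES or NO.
In Q[x] the ideal (g) consists of all multiples of g, so f ∈ (g) iff g | f, i.e. iff the remainder of f on division by g is 0. Divide f by g (g is monic, so eliminate the leading term of the running remainder at each step):
  leading term x^2: subtract (x)·g(x) = x^2 - 2·x, leaving 3·x - 8
  leading term 3·x: subtract (3)·g(x) = 3·x - 6, leaving -2
The remainder r(x) = -2 ≠ 0 (and deg r < deg g), so g ∤ f, i.e. f ∉ (g).

Final answer: NO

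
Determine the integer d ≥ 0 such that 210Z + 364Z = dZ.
In the PID Z, (a, b) is generated by gcd(a, b). Compute gcd(364, 210) with the extended Euclidean algorithm, tracking rows (r, s, t) with s·364 + t·210 = r:
  row A: (364, 1, 0)   [1·364 + 0·210 = 364]
  row B: (210, 0, 1)   [0·364 + 1·210 = 210]
  364 = 1·210 + 154   → row C = row A − 1·row B = (154, 1, −1)   [check: 1·364 − 1·210 = 154]
  210 = 1·154 + 56   → row D = row B − 1·row C = (56, −1, 2)   [check: −1·364 + 2·210 = 56]
  154 = 2·56 + 42   → row E = row C − 2·row D = (42, 3, −5)   [check: 3·364 − 5·210 = 42]
  56 = 1·42 + 14   → row F = row D − 1·row E = (14, −4, 7)   [check: −4·364 + 7·210 = 14]
  42 = 3·14 + 0   → remainder 0, stop. gcd = 14 (last nonzero row F).
So gcd(210, 364) = 14, with Bézout identity −4·364 + 7·210 = 14. Containment (⊇): the Bézout identity exhibits 14 as an element of (210, 364), giving (14) ⊆ (210, 364). Containment (⊆): since 14 | 210 and 14 | 364 (210 = 14·15, 364 = 14·26), every Z-linear combination of 210 and 364 is divisible by 14, so (210, 364) ⊆ (14). Therefore (210, 364) = (14), d = 14.

Final answer: (210, 364) = (14); d = 14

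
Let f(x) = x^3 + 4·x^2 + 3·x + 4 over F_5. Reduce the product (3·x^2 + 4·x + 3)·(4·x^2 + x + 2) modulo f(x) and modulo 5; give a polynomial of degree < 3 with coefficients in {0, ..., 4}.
a · b ≡ 2·x^2 + 2 (mod f(x))

Multiply as integer polynomials: a · b = 12·x^4 + 19·x^3 + 22·x^2 + 11·x + 6. Reducing coefficients mod 5: a · b ≡ 2·x^4 + 4·x^3 + 2·x^2 + x + 1. Now divide by f(x) = x^3 + 4·x^2 + 3·x + 4 in F_5[x], eliminating the leading term at each step:
  leading term 2·x^4: subtract (2·x)·f(x) = 2·x^4 + 3·x^3 + x^2 + 3·x, leaving x^3 + x^2 + 3·x + 1 (coefficients mod 5)
  leading term x^3: subtract (1)·f(x) = x^3 + 4·x^2 + 3·x + 4, leaving 2·x^2 + 2 (coefficients mod 5)
The degree is now < 3, so this is the remainder. Hence a · b ≡ 2·x^2 + 2 in F_5[x]/(f).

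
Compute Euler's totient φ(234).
φ(234) = 72

φ is multiplicative, with φ(p^e) = p^e − p^(e−1). Factorise 234 = 2 · 3^2 · 13. Then
  φ(234) = (2 − 1) · (3^2 − 3^1) · (13 − 1) = 1 · 6 · 12 = 72.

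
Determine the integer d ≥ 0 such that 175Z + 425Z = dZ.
(175, 425) = (25); d = 25

In the PID Z, (a, b) is generated by gcd(a, b). Compute gcd(425, 175) with the extended Euclidean algorithm, tracking rows (r, s, t) with s·425 + t·175 = r:
  row A: (425, 1, 0)   [1·425 + 0·175 = 425]
  row B: (175, 0, 1)   [0·425 + 1·175 = 175]
  425 = 2·175 + 75   → row C = row A − 2·row B = (75, 1, −2)   [check: 1·425 − 2·175 = 75]
  175 = 2·75 + 25   → row D = row B − 2·row C = (25, −2, 5)   [check: −2·425 + 5·175 = 25]
  75 = 3·25 + 0   → remainder 0, stop. gcd = 25 (last nonzero row D).
So gcd(175, 425) = 25, with Bézout identity −2·425 + 5·175 = 25. Containment (⊇): the Bézout identity exhibits 25 as an element of (175, 425), giving (25) ⊆ (175, 425). Containment (⊆): since 25 | 175 and 25 | 425 (175 = 25·7, 425 = 25·17), every Z-linear combination of 175 and 425 is divisible by 25, so (175, 425) ⊆ (25). Therefore (175, 425) = (25), d = 25.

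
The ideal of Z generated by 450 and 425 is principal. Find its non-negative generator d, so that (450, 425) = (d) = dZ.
In the PID Z, (a, b) is generated by gcd(a, b). Compute gcd(450, 425) with the extended Euclidean algorithm, tracking rows (r, s, t) with s·450 + t·425 = r:
  row A: (450, 1, 0)   [1·450 + 0·425 = 450]
  row B: (425, 0, 1)   [0·450 + 1·425 = 425]
  450 = 1·425 + 25   → row C = row A − 1·row B = (25, 1, −1)   [check: 1·450 − 1·425 = 25]
  425 = 17·25 + 0   → remainder 0, stop. gcd = 25 (last nonzero row C).
So gcd(450, 425) = 25, with Bézout identity 1·450 − 1·425 = 25. Containment (⊇): the Bézout identity exhibits 25 as an element of (450, 425), giving (25) ⊆ (450, 425). Containment (⊆): since 25 | 450 and 25 | 425 (450 = 25·18, 425 = 25·17), every Z-linear combination of 450 and 425 is divisible by 25, so (450, 425) ⊆ (25). Therefore (450, 425) = (25), d = 25.

Final answer: (450, 425) = (25); d = 25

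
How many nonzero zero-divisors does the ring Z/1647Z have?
Z/1647Z has 566 nonzero zero-divisors

In Z/1647Z each nonzero element is either a unit (gcd with 1647 is 1) or a zero-divisor (gcd > 1). The number of units is φ(1647): factorise 1647 = 3^3 · 61, so φ(1647) = (3^3 − 3^2) · (61 − 1) = 18 · 60 = 1080. The nonzero elements number 1647 − 1 = 1646. Hence the nonzero zero-divisors number 1646 − 1080 = 566.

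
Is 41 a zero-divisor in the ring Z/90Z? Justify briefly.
NO

gcd(41, 90) = 1, so 41 is a unit in Z/90Z (it has a multiplicative inverse). A unit cannot be a zero-divisor: if 41·b ≡ 0 then multiplying both sides by 41^(−1) gives b ≡ 0. So 41 is not a zero-divisor.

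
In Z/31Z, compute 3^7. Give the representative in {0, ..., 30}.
Use repeated squaring. Binary(7) = 111. Walk through the bits of the exponent 7 left-to-right: at each bit after the leading one, square the running value, then multiply by 3 if the bit is 1 (always reducing mod 31):
  bit 1 = 1 (leading): start with 3.
  bit 2 = 1: square 3^2 = 9; bit is 1, so multiply 9·3 = 27 (mod 31).
  bit 3 = 1: square 27^2 = 729 ≡ 16; bit is 1, so multiply 16·3 = 48 ≡ 17 (mod 31).
Final value: 3^7 ≡ 17 (mod 31).

Final answer: 17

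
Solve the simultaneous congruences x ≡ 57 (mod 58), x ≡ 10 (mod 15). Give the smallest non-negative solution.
x ≡ 115 (mod 870); the representative in [0, 870) is 115

The moduli 58, 15 are pairwise coprime, so by the CRT there is a unique solution mod 58·15 = 870.
Solve by successive substitution. Start with x ≡ 57 (mod 58).
  Combine with x ≡ 10 (mod 15): write x = 57 + 58·t and require 57 + 58·t ≡ 10 (mod 15), i.e. 58·t ≡ 10 − 57 ≡ 13 (mod 15). Since 58^(−1) ≡ 7 (mod 15) (58 ≡ 13 (mod 15)), t ≡ 7·13 ≡ 1 (mod 15). So x ≡ 57 + 58·1 = 115 (mod 870).
Unique solution in [0, 870): x = 115.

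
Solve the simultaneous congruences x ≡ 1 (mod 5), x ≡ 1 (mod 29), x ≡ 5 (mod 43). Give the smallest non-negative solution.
The moduli 5, 29, 43 are pairwise coprime, so by the CRT there is a unique solution mod 5·29·43 = 6235.
Solve by successive substitution. Start with x ≡ 1 (mod 5).
  Combine with x ≡ 1 (mod 29): write x = 1 + 5·t and require 1 + 5·t ≡ 1 (mod 29), i.e. 5·t ≡ 1 − 1 ≡ 0 (mod 29). Since 5^(−1) ≡ 6 (mod 29), t ≡ 6·0 ≡ 0 (mod 29). So x ≡ 1 + 5·0 = 1 (mod 145).
  Combine with x ≡ 5 (mod 43): write x = 1 + 145·t and require 1 + 145·t ≡ 5 (mod 43), i.e. 145·t ≡ 5 − 1 ≡ 4 (mod 43). Since 145^(−1) ≡ 35 (mod 43) (145 ≡ 16 (mod 43)), t ≡ 35·4 ≡ 11 (mod 43). So x ≡ 1 + 145·11 = 1596 (mod 6235).
Unique solution in [0, 6235): x = 1596.

Final answer: x ≡ 1596 (mod 6235); the representative in [0, 6235) is 1596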